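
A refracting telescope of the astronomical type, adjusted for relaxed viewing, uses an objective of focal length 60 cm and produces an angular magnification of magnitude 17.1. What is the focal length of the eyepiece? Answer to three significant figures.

3.51 cm

|M| = f_obj/f_eye, so f_eye = f_obj/|M| = 60/17.1 = 3.509 cm.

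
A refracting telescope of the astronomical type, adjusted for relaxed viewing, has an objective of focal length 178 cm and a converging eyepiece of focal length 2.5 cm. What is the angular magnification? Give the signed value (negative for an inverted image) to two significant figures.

M = -f_obj/f_eye = -178/(2.5) = -71.200.

-71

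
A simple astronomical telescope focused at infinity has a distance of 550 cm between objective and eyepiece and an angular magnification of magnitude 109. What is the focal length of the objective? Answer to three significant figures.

545 cm

In normal adjustment the tube length equals f_obj + f_eye and |M| = f_obj/f_eye.
So f_obj = 109 f_eye and 109 f_eye + f_eye = 550 cm, giving f_eye = 550/110 = 5.000 cm and f_obj = 545.000 cm.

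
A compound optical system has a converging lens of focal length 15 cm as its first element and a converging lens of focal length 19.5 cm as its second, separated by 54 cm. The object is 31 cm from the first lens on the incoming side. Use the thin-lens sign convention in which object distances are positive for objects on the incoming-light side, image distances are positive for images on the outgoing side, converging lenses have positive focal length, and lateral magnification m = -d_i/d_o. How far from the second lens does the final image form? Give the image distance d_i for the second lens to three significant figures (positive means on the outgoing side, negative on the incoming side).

89.4 cm

First lens: d_i1 = 1/(1/15 - 1/31) = 29.062 cm.
The intermediate image is 29.062 cm to the right of lens 1, so d_o2 = L - d_i1 = 54 - 29.062 = 24.938 cm.
Second lens: d_i2 = 1/(1/19.5 - 1/(24.938)) = 89.431 cm.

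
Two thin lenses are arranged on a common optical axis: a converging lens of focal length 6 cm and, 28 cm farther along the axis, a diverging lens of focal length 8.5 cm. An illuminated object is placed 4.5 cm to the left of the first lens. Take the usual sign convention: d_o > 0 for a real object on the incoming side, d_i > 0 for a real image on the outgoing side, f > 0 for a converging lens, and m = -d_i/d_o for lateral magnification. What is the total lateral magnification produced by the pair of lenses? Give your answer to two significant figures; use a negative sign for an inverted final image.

0.62

Applying the thin-lens equation to the first lens, 1/6 = 1/4.5 + 1/d_i1, which gives d_i1 = -18.000 cm.
Its lateral magnification is m_1 = -d_i1/d_o1 = -(-18.000)/4.5 = 4.0000.
The intermediate image is virtual, 18.000 cm to the left of lens 1, so d_o2 = L - d_i1 = 28 - (-18.000) = 46.000 cm.
Applying the thin-lens equation again with f_2 = -8.5 cm and d_o2 = 46.000 cm gives d_i2 = -7.174 cm.
m_2 = -(-7.174)/(46.000) = 0.1560.
Total m = m_1 x m_2 = (4.0000)(0.1560) = 0.6239.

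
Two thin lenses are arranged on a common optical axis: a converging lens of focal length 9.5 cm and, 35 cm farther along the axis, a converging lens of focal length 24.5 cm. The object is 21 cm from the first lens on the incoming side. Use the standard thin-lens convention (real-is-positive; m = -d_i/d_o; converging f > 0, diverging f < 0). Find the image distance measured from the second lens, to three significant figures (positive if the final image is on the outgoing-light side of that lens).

-63.2 cm

First lens: d_i1 = 1/(1/9.5 - 1/21) = 17.348 cm.
Object distance for lens 2: d_o2 = 35 - 17.348 = 17.652 cm.
Second lens: d_i2 = 1/(1/24.5 - 1/(17.652)) = -63.156 cm.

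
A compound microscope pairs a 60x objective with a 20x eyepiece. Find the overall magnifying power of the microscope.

The overall magnification of a compound microscope is the product of the objective and eyepiece magnifications:
M = M_obj x M_eye = 60 x 20 = 1200.

1200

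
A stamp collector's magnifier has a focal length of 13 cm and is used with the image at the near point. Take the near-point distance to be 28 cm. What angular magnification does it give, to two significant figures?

3.2

M = 1 + D/f = 1 + 28/13 = 3.154.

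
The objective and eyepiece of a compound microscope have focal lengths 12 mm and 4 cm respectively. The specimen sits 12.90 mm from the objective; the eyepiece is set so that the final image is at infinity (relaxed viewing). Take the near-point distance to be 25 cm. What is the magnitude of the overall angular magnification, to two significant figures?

83

Convert to cm: f_obj = 12 mm = 1.2 cm; d_o = 12.90 mm = 1.29 cm.
Objective: 1/d_i = 1/f_obj - 1/d_o = 1/1.2 - 1/1.29 = 0.05814 cm^-1, so d_i = 17.200 cm.
m_obj = -d_i/d_o = -17.200/1.29 = -13.333.
Eyepiece angular magnification (image at infinity): M_eye = D/f_e = 25/4 = 6.250.
Overall M = m_obj x M_eye = (-13.333)(6.250) = -83.33.
|M| = 83.33.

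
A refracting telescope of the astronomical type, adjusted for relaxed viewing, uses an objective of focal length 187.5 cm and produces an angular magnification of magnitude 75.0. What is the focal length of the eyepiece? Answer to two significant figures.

2.5 cm

|M| = f_obj/f_eye, so f_eye = f_obj/|M| = 187.5/75.0 = 2.500 cm.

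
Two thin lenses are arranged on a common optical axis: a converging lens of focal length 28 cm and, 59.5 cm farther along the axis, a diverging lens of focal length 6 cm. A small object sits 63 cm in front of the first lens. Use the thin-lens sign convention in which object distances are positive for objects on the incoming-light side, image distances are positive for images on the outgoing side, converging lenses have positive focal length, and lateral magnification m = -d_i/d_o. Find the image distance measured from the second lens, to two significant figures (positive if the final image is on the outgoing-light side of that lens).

Applying the thin-lens equation to the first lens, 1/28 = 1/63 + 1/d_i1, which gives d_i1 = 50.400 cm.
That image sits 9.100 cm in front of the second lens, so d_o2 = 9.100 cm.
Applying the thin-lens equation again with f_2 = -6 cm and d_o2 = 9.100 cm gives d_i2 = -3.616 cm.

-3.6 cm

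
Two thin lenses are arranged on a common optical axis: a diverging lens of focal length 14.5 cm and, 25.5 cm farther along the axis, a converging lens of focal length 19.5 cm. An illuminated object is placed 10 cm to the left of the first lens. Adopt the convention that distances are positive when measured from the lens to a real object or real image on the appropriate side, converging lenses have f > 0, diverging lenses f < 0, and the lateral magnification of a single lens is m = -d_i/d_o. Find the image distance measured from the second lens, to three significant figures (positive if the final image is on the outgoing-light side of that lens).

First lens: d_i1 = 1/(1/(-14.5) - 1/10) = -5.918 cm.
The intermediate image is virtual, 5.918 cm to the left of lens 1, so d_o2 = L - d_i1 = 25.5 - (-5.918) = 31.418 cm.
Second lens: d_i2 = 1/(1/19.5 - 1/(31.418)) = 51.405 cm.

51.4 cm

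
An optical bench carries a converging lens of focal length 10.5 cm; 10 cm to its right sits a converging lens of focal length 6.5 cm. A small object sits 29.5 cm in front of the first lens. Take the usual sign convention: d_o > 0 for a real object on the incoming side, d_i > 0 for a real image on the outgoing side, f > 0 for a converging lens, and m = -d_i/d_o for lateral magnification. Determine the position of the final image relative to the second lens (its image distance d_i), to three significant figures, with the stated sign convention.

3.20 cm

Lens 1: 1/d_i1 = 1/f_1 - 1/d_o1 = 1/10.5 - 1/29.5 = 0.06134 cm^-1, so d_i1 = 16.303 cm.
This image would form 16.303 cm past lens 1, i.e. 6.303 cm beyond lens 2, so it is a virtual object for lens 2: d_o2 = 10 - 16.303 = -6.303 cm.
Lens 2: 1/d_i2 = 1/f_2 - 1/d_o2 = 1/6.5 - 1/(-6.303) = 0.31251 cm^-1, so d_i2 = 3.200 cm.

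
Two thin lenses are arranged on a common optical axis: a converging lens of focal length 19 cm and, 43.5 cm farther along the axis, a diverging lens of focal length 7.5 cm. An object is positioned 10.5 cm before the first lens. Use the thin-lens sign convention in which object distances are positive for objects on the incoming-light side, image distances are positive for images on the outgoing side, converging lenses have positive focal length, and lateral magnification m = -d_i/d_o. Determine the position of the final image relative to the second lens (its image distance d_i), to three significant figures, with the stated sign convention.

-6.74 cm

First lens: d_i1 = 1/(1/19 - 1/10.5) = -23.471 cm.
With d_i1 < 0 the first image is virtual and lies on the object side; the object distance for lens 2 is d_o2 = 43.5 - (-23.471) = 66.971 cm.
Second lens: d_i2 = 1/(1/(-7.5) - 1/(66.971)) = -6.745 cm.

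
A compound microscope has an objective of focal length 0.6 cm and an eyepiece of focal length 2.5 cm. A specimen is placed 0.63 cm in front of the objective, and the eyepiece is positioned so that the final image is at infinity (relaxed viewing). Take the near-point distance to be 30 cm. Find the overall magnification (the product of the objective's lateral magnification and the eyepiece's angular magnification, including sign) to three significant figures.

Objective: 1/d_i = 1/f_obj - 1/d_o = 1/0.6 - 1/0.63 = 0.07937 cm^-1, so d_i = 12.600 cm.
m_obj = -d_i/d_o = -12.600/0.63 = -20.000.
Eyepiece angular magnification (image at infinity): M_eye = D/f_e = 30/2.5 = 12.000.
Overall M = m_obj x M_eye = (-20.000)(12.000) = -240.00.

-240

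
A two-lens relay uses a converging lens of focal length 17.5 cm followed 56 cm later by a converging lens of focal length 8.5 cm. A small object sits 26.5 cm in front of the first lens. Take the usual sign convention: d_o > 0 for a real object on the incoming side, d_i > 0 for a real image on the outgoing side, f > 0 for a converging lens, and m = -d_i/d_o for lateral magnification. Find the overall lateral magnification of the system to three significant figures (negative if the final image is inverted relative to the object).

Lens 1: 1/d_i1 = 1/f_1 - 1/d_o1 = 1/17.5 - 1/26.5 = 0.01941 cm^-1, so d_i1 = 51.528 cm.
m_1 = -(51.528)/26.5 = -1.9444.
Object distance for lens 2: d_o2 = 56 - 51.528 = 4.472 cm.
Lens 2: 1/d_i2 = 1/f_2 - 1/d_o2 = 1/8.5 - 1/(4.472) = -0.10596 cm^-1, so d_i2 = -9.438 cm.
m_2 = -(-9.438)/(4.472) = 2.1103.
The system's lateral magnification is m_1 m_2 = (-1.9444)(2.1103) = -4.1034.

-4.10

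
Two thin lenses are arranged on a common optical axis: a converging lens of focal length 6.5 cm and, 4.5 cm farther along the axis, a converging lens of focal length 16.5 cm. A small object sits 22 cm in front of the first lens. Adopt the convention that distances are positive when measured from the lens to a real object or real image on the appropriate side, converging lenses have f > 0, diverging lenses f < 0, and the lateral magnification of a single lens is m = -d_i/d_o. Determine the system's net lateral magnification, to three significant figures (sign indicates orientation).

-0.326

Lens 1: 1/d_i1 = 1/f_1 - 1/d_o1 = 1/6.5 - 1/22 = 0.10839 cm^-1, so d_i1 = 9.226 cm.
m_1 = -(9.226)/22 = -0.4194.
Since 9.226 cm > 4.5 cm, the first image lies past the second lens and serves as a virtual object: d_o2 = L - d_i1 = -4.726 cm.
Lens 2: 1/d_i2 = 1/f_2 - 1/d_o2 = 1/16.5 - 1/(-4.726) = 0.27221 cm^-1, so d_i2 = 3.674 cm.
m_2 = -(3.674)/(-4.726) = 0.7774.
Total m = m_1 x m_2 = (-0.4194)(0.7774) = -0.3260.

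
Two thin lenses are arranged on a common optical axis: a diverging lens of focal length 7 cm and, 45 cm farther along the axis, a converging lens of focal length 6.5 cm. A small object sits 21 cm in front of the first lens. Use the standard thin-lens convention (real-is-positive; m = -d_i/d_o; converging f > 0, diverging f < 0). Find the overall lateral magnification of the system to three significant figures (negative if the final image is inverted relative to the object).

Lens 1: 1/d_i1 = 1/f_1 - 1/d_o1 = 1/(-7) - 1/21 = -0.19048 cm^-1, so d_i1 = -5.250 cm.
m_1 = -(-5.250)/21 = 0.2500.
With d_i1 < 0 the first image is virtual and lies on the object side; the object distance for lens 2 is d_o2 = 45 - (-5.250) = 50.250 cm.
Lens 2: 1/d_i2 = 1/f_2 - 1/d_o2 = 1/6.5 - 1/(50.250) = 0.13395 cm^-1, so d_i2 = 7.466 cm.
m_2 = -(7.466)/(50.250) = -0.1486.
Overall magnification: m = m_1 m_2 = -0.0371.

-0.0371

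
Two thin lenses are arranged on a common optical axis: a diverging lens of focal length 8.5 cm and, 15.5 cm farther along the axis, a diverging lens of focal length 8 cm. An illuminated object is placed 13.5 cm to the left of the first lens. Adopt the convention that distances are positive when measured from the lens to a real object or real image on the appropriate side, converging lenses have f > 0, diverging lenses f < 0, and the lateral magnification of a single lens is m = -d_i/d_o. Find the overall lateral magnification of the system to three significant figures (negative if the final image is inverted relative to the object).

Lens 1: 1/d_i1 = 1/f_1 - 1/d_o1 = 1/(-8.5) - 1/13.5 = -0.19172 cm^-1, so d_i1 = -5.216 cm.
m_1 = -(-5.216)/13.5 = 0.3864.
With d_i1 < 0 the first image is virtual and lies on the object side; the object distance for lens 2 is d_o2 = 15.5 - (-5.216) = 20.716 cm.
Lens 2: 1/d_i2 = 1/f_2 - 1/d_o2 = 1/(-8) - 1/(20.716) = -0.17327 cm^-1, so d_i2 = -5.771 cm.
m_2 = -(-5.771)/(20.716) = 0.2786.
Overall magnification: m = m_1 m_2 = 0.1076.

0.108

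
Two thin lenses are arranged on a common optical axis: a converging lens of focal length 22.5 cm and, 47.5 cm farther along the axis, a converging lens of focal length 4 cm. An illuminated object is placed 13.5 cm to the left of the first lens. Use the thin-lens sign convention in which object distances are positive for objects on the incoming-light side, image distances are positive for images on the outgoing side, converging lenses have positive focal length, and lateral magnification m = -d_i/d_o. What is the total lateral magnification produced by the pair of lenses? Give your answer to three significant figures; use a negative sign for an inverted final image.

Applying the thin-lens equation to the first lens, 1/22.5 = 1/13.5 + 1/d_i1, which gives d_i1 = -33.750 cm.
Its lateral magnification is m_1 = -d_i1/d_o1 = -(-33.750)/13.5 = 2.5000.
The intermediate image is virtual, 33.750 cm to the left of lens 1, so d_o2 = L - d_i1 = 47.5 - (-33.750) = 81.250 cm.
Applying the thin-lens equation again with f_2 = 4 cm and d_o2 = 81.250 cm gives d_i2 = 4.207 cm.
m_2 = -(4.207)/(81.250) = -0.0518.
The system's lateral magnification is m_1 m_2 = (2.5000)(-0.0518) = -0.1294.

-0.129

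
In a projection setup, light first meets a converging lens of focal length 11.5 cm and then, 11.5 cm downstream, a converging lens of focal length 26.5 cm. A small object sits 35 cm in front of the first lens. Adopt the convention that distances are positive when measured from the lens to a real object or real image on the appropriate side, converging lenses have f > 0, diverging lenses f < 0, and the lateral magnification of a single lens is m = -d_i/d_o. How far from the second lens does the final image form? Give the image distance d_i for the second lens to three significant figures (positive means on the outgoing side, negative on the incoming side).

Lens 1: 1/d_i1 = 1/f_1 - 1/d_o1 = 1/11.5 - 1/35 = 0.05839 cm^-1, so d_i1 = 17.128 cm.
Since 17.128 cm > 11.5 cm, the first image lies past the second lens and serves as a virtual object: d_o2 = L - d_i1 = -5.628 cm.
Lens 2: 1/d_i2 = 1/f_2 - 1/d_o2 = 1/26.5 - 1/(-5.628) = 0.21543 cm^-1, so d_i2 = 4.642 cm.

4.64 cm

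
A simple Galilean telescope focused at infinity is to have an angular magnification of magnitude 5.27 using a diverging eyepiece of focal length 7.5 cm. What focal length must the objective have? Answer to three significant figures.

|M| = f_obj/|f_eye|, so f_obj = |M| x |f_eye| = 5.27 x 7.5 = 39.525 cm.

39.5 cm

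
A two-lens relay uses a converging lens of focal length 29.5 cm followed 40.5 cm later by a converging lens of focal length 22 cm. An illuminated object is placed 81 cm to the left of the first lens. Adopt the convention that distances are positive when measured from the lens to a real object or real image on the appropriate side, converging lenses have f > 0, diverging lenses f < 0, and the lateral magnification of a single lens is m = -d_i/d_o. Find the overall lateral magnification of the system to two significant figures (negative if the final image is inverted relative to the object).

-0.45

Lens 1: 1/d_i1 = 1/f_1 - 1/d_o1 = 1/29.5 - 1/81 = 0.02155 cm^-1, so d_i1 = 46.398 cm.
m_1 = -(46.398)/81 = -0.5728.
This image would form 46.398 cm past lens 1, i.e. 5.898 cm beyond lens 2, so it is a virtual object for lens 2: d_o2 = 40.5 - 46.398 = -5.898 cm.
Lens 2: 1/d_i2 = 1/f_2 - 1/d_o2 = 1/22 - 1/(-5.898) = 0.21500 cm^-1, so d_i2 = 4.651 cm.
m_2 = -(4.651)/(-5.898) = 0.7886.
The system's lateral magnification is m_1 m_2 = (-0.5728)(0.7886) = -0.4517.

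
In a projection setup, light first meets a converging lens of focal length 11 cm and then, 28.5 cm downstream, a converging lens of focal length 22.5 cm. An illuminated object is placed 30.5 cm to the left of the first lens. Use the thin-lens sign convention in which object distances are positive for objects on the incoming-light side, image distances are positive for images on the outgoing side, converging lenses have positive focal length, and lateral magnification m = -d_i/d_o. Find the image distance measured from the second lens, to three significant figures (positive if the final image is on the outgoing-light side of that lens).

Lens 1: 1/d_i1 = 1/f_1 - 1/d_o1 = 1/11 - 1/30.5 = 0.05812 cm^-1, so d_i1 = 17.205 cm.
The intermediate image is 17.205 cm to the right of lens 1, so d_o2 = L - d_i1 = 28.5 - 17.205 = 11.295 cm.
Lens 2: 1/d_i2 = 1/f_2 - 1/d_o2 = 1/22.5 - 1/(11.295) = -0.04409 cm^-1, so d_i2 = -22.680 cm.

-22.7 cm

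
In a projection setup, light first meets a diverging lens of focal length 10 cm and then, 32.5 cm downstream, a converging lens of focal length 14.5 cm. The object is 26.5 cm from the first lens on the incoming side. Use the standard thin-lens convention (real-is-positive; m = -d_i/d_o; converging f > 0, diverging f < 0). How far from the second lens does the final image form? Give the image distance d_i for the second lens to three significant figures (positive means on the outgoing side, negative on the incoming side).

22.8 cm

Applying the thin-lens equation to the first lens, 1/(-10) = 1/26.5 + 1/d_i1, which gives d_i1 = -7.260 cm.
The intermediate image is virtual, 7.260 cm to the left of lens 1, so d_o2 = L - d_i1 = 32.5 - (-7.260) = 39.760 cm.
Applying the thin-lens equation again with f_2 = 14.5 cm and d_o2 = 39.760 cm gives d_i2 = 22.823 cm.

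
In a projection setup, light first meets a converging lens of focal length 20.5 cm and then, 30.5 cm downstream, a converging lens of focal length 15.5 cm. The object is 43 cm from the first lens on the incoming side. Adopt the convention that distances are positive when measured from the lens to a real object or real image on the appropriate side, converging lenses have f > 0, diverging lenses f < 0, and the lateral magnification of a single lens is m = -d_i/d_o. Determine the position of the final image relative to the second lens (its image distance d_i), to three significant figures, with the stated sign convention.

First lens: d_i1 = 1/(1/20.5 - 1/43) = 39.178 cm.
This image would form 39.178 cm past lens 1, i.e. 8.678 cm beyond lens 2, so it is a virtual object for lens 2: d_o2 = 30.5 - 39.178 = -8.678 cm.
Second lens: d_i2 = 1/(1/15.5 - 1/(-8.678)) = 5.563 cm.

5.56 cm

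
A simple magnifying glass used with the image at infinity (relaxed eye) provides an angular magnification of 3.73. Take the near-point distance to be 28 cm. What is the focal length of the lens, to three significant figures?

For the image at infinity, M = D/f.
f = D/M = 28/3.73 = 7.507 cm.

7.51 cm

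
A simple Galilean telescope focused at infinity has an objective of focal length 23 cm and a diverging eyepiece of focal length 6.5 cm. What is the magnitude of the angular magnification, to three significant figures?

3.54

|M| = f_obj/|f_eye| = 23/6.5 = 3.538.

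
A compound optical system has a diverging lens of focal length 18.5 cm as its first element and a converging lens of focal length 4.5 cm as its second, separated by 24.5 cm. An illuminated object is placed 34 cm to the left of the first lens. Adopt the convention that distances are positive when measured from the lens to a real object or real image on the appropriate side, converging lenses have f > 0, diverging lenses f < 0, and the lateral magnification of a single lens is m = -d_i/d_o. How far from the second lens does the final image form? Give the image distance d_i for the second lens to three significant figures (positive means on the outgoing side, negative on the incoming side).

5.13 cm

First lens: d_i1 = 1/(1/(-18.5) - 1/34) = -11.981 cm.
The intermediate image is virtual, 11.981 cm to the left of lens 1, so d_o2 = L - d_i1 = 24.5 - (-11.981) = 36.481 cm.
Second lens: d_i2 = 1/(1/4.5 - 1/(36.481)) = 5.133 cm.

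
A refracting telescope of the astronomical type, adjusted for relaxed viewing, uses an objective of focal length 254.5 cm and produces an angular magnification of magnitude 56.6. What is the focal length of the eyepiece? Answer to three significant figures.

4.50 cm

|M| = f_obj/f_eye, so f_eye = f_obj/|M| = 254.5/56.6 = 4.496 cm.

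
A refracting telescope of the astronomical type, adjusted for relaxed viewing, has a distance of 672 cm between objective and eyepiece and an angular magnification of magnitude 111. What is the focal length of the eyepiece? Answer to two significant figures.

6.0 cm

In normal adjustment the tube length equals f_obj + f_eye and |M| = f_obj/f_eye.
So f_obj = 111 f_eye and 111 f_eye + f_eye = 672 cm, giving f_eye = 672/112 = 6.000 cm and f_obj = 666.000 cm.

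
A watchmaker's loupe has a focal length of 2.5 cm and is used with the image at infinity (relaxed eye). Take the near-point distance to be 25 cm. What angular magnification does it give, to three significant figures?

M = D/f = 25/2.5 = 10.000.

10.0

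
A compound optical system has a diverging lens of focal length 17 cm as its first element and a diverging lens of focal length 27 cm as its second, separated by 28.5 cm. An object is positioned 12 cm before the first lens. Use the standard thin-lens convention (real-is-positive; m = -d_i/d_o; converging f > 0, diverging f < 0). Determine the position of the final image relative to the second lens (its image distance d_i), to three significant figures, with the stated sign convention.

-15.3 cm

Lens 1: 1/d_i1 = 1/f_1 - 1/d_o1 = 1/(-17) - 1/12 = -0.14216 cm^-1, so d_i1 = -7.034 cm.
With d_i1 < 0 the first image is virtual and lies on the object side; the object distance for lens 2 is d_o2 = 28.5 - (-7.034) = 35.534 cm.
Lens 2: 1/d_i2 = 1/f_2 - 1/d_o2 = 1/(-27) - 1/(35.534) = -0.06518 cm^-1, so d_i2 = -15.342 cm.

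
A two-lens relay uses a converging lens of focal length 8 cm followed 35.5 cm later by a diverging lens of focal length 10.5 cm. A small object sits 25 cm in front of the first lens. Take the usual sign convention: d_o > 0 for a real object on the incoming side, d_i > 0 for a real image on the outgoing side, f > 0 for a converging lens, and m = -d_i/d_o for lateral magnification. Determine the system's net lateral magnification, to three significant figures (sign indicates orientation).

First lens: d_i1 = 1/(1/8 - 1/25) = 11.765 cm.
m_1 = -(11.765)/25 = -0.4706.
The intermediate image is 11.765 cm to the right of lens 1, so d_o2 = L - d_i1 = 35.5 - 11.765 = 23.735 cm.
Second lens: d_i2 = 1/(1/(-10.5) - 1/(23.735)) = -7.280 cm.
m_2 = -(-7.280)/(23.735) = 0.3067.
Overall magnification: m = m_1 m_2 = -0.1443.

-0.144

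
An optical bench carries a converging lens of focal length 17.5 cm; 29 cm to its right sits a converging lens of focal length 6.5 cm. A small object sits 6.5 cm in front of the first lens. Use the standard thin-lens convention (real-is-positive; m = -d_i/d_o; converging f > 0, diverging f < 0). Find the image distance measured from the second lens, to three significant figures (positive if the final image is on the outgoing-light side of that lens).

Applying the thin-lens equation to the first lens, 1/17.5 = 1/6.5 + 1/d_i1, which gives d_i1 = -10.341 cm.
With d_i1 < 0 the first image is virtual and lies on the object side; the object distance for lens 2 is d_o2 = 29 - (-10.341) = 39.341 cm.
Applying the thin-lens equation again with f_2 = 6.5 cm and d_o2 = 39.341 cm gives d_i2 = 7.787 cm.

7.79 cm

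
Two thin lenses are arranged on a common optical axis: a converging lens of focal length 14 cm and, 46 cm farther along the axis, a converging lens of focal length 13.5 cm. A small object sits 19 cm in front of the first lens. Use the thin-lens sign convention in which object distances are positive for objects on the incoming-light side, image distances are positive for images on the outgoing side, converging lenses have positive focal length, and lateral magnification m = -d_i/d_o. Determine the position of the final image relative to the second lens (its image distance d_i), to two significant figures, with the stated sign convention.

First lens: d_i1 = 1/(1/14 - 1/19) = 53.200 cm.
Since 53.200 cm > 46 cm, the first image lies past the second lens and serves as a virtual object: d_o2 = L - d_i1 = -7.200 cm.
Second lens: d_i2 = 1/(1/13.5 - 1/(-7.200)) = 4.696 cm.

4.7 cm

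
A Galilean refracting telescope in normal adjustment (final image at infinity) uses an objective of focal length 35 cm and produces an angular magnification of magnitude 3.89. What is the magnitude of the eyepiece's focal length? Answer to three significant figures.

9.00 cm

|M| = f_obj/|f_eye|, so |f_eye| = f_obj/|M| = 35/3.89 = 8.997 cm.
(The eyepiece is diverging, so its signed focal length is -8.997 cm.)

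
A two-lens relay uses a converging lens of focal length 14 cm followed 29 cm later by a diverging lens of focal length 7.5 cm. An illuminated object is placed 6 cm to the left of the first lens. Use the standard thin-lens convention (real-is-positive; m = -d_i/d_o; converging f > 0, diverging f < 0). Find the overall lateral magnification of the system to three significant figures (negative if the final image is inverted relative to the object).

0.279

Lens 1: 1/d_i1 = 1/f_1 - 1/d_o1 = 1/14 - 1/6 = -0.09524 cm^-1, so d_i1 = -10.500 cm.
m_1 = -(-10.500)/6 = 1.7500.
With d_i1 < 0 the first image is virtual and lies on the object side; the object distance for lens 2 is d_o2 = 29 - (-10.500) = 39.500 cm.
Lens 2: 1/d_i2 = 1/f_2 - 1/d_o2 = 1/(-7.5) - 1/(39.500) = -0.15865 cm^-1, so d_i2 = -6.303 cm.
m_2 = -(-6.303)/(39.500) = 0.1596.
Overall magnification: m = m_1 m_2 = 0.2793.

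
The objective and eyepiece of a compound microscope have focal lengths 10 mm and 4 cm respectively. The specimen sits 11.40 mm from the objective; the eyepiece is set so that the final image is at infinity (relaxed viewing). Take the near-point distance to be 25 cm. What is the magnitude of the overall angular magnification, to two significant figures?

45

Convert to cm: f_obj = 10 mm = 1 cm; d_o = 11.40 mm = 1.14 cm.
Objective: 1/d_i = 1/f_obj - 1/d_o = 1/1 - 1/1.14 = 0.12281 cm^-1, so d_i = 8.143 cm.
m_obj = -d_i/d_o = -8.143/1.14 = -7.143.
Eyepiece angular magnification (image at infinity): M_eye = D/f_e = 25/4 = 6.250.
Overall M = m_obj x M_eye = (-7.143)(6.250) = -44.64.
|M| = 44.64.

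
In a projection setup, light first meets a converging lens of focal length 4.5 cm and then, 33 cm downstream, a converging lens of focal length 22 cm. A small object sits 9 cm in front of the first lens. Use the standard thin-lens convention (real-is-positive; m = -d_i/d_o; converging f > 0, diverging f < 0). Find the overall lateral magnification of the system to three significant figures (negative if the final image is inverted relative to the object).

11.0

Lens 1: 1/d_i1 = 1/f_1 - 1/d_o1 = 1/4.5 - 1/9 = 0.11111 cm^-1, so d_i1 = 9.000 cm.
m_1 = -(9.000)/9 = -1.0000.
Object distance for lens 2: d_o2 = 33 - 9.000 = 24.000 cm.
Lens 2: 1/d_i2 = 1/f_2 - 1/d_o2 = 1/22 - 1/(24.000) = 0.00379 cm^-1, so d_i2 = 264.000 cm.
m_2 = -(264.000)/(24.000) = -11.0000.
Total m = m_1 x m_2 = (-1.0000)(-11.0000) = 11.0000.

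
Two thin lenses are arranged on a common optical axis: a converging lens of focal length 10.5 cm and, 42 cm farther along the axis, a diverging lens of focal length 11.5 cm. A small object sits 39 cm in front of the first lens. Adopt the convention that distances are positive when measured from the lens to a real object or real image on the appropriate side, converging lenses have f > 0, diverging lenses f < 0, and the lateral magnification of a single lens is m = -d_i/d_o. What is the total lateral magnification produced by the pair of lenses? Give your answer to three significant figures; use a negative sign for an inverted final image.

-0.108

Lens 1: 1/d_i1 = 1/f_1 - 1/d_o1 = 1/10.5 - 1/39 = 0.06960 cm^-1, so d_i1 = 14.368 cm.
m_1 = -(14.368)/39 = -0.3684.
That image sits 27.632 cm in front of the second lens, so d_o2 = 27.632 cm.
Lens 2: 1/d_i2 = 1/f_2 - 1/d_o2 = 1/(-11.5) - 1/(27.632) = -0.12315 cm^-1, so d_i2 = -8.120 cm.
m_2 = -(-8.120)/(27.632) = 0.2939.
Overall magnification: m = m_1 m_2 = -0.1083.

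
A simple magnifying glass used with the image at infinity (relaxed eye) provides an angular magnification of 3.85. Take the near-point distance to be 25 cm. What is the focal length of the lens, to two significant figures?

6.5 cm

For the image at infinity, M = D/f.
f = D/M = 25/3.85 = 6.494 cm.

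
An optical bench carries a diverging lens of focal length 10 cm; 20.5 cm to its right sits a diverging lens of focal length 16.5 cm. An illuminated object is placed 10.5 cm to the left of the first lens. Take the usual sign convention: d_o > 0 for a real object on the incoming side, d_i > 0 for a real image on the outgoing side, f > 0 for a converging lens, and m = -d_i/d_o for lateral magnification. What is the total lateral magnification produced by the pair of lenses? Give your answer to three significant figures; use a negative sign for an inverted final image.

Lens 1: 1/d_i1 = 1/f_1 - 1/d_o1 = 1/(-10) - 1/10.5 = -0.19524 cm^-1, so d_i1 = -5.122 cm.
m_1 = -(-5.122)/10.5 = 0.4878.
The intermediate image is virtual, 5.122 cm to the left of lens 1, so d_o2 = L - d_i1 = 20.5 - (-5.122) = 25.622 cm.
Lens 2: 1/d_i2 = 1/f_2 - 1/d_o2 = 1/(-16.5) - 1/(25.622) = -0.09964 cm^-1, so d_i2 = -10.037 cm.
m_2 = -(-10.037)/(25.622) = 0.3917.
The system's lateral magnification is m_1 m_2 = (0.4878)(0.3917) = 0.1911.

0.191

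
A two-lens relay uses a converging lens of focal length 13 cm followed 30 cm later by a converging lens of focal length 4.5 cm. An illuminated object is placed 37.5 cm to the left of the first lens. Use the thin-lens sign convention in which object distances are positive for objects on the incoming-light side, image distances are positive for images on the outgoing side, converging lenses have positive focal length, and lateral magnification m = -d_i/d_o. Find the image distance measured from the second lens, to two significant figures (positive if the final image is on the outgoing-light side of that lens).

8.1 cm

Lens 1: 1/d_i1 = 1/f_1 - 1/d_o1 = 1/13 - 1/37.5 = 0.05026 cm^-1, so d_i1 = 19.898 cm.
That image sits 10.102 cm in front of the second lens, so d_o2 = 10.102 cm.
Lens 2: 1/d_i2 = 1/f_2 - 1/d_o2 = 1/4.5 - 1/(10.102) = 0.12323 cm^-1, so d_i2 = 8.115 cm.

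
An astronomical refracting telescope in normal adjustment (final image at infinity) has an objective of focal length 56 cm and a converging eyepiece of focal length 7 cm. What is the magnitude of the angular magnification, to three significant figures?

|M| = f_obj/|f_eye| = 56/7 = 8.000.

8.00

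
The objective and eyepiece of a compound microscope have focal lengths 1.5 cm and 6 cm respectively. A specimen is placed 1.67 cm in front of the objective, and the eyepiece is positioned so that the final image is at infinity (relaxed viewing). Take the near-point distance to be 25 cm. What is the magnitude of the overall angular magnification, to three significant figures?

Objective: 1/d_i = 1/f_obj - 1/d_o = 1/1.5 - 1/1.67 = 0.06786 cm^-1, so d_i = 14.735 cm.
m_obj = -d_i/d_o = -14.735/1.67 = -8.824.
Eyepiece angular magnification (image at infinity): M_eye = D/f_e = 25/6 = 4.167.
Overall M = m_obj x M_eye = (-8.824)(4.167) = -36.76.
|M| = 36.76.

36.8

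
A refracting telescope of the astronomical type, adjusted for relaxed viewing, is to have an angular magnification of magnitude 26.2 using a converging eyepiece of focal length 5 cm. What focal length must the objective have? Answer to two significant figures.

130 cm

|M| = f_obj/|f_eye|, so f_obj = |M| x |f_eye| = 26.2 x 5 = 131.000 cm.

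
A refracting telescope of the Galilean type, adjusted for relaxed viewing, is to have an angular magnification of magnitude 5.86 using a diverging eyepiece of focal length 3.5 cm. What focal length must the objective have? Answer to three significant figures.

|M| = f_obj/|f_eye|, so f_obj = |M| x |f_eye| = 5.86 x 3.5 = 20.510 cm.

20.5 cm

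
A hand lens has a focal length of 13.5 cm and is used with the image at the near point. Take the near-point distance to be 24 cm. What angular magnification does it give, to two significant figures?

M = 1 + D/f = 1 + 24/13.5 = 2.778.

2.8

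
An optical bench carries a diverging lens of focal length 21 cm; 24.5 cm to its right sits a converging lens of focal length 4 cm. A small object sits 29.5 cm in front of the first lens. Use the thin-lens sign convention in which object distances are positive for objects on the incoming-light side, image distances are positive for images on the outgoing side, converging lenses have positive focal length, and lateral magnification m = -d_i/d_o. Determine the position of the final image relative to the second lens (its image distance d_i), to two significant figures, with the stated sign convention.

Lens 1: 1/d_i1 = 1/f_1 - 1/d_o1 = 1/(-21) - 1/29.5 = -0.08152 cm^-1, so d_i1 = -12.267 cm.
The intermediate image is virtual, 12.267 cm to the left of lens 1, so d_o2 = L - d_i1 = 24.5 - (-12.267) = 36.767 cm.
Lens 2: 1/d_i2 = 1/f_2 - 1/d_o2 = 1/4 - 1/(36.767) = 0.22280 cm^-1, so d_i2 = 4.488 cm.

4.5 cm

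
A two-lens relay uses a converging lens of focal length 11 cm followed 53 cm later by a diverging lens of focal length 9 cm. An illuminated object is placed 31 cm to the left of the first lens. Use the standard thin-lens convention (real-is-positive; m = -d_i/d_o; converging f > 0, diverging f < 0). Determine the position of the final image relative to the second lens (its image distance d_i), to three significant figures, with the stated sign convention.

-7.20 cm

Applying the thin-lens equation to the first lens, 1/11 = 1/31 + 1/d_i1, which gives d_i1 = 17.050 cm.
Object distance for lens 2: d_o2 = 53 - 17.050 = 35.950 cm.
Applying the thin-lens equation again with f_2 = -9 cm and d_o2 = 35.950 cm gives d_i2 = -7.198 cm.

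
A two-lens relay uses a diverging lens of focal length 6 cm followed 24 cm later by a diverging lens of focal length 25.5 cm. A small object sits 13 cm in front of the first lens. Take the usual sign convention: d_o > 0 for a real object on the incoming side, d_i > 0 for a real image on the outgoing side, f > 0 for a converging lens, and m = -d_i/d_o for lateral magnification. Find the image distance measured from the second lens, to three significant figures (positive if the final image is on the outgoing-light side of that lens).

Lens 1: 1/d_i1 = 1/f_1 - 1/d_o1 = 1/(-6) - 1/13 = -0.24359 cm^-1, so d_i1 = -4.105 cm.
With d_i1 < 0 the first image is virtual and lies on the object side; the object distance for lens 2 is d_o2 = 24 - (-4.105) = 28.105 cm.
Lens 2: 1/d_i2 = 1/f_2 - 1/d_o2 = 1/(-25.5) - 1/(28.105) = -0.07480 cm^-1, so d_i2 = -13.370 cm.

-13.4 cm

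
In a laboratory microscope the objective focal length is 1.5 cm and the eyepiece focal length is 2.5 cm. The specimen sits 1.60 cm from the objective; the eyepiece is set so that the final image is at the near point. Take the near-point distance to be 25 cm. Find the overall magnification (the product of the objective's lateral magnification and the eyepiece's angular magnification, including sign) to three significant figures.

-165

Objective: 1/d_i = 1/f_obj - 1/d_o = 1/1.5 - 1/1.60 = 0.04167 cm^-1, so d_i = 24.000 cm.
m_obj = -d_i/d_o = -24.000/1.60 = -15.000.
Eyepiece angular magnification (image at near point): M_eye = 1 + D/f_e = 1 + 25/2.5 = 11.000.
Overall M = m_obj x M_eye = (-15.000)(11.000) = -165.00.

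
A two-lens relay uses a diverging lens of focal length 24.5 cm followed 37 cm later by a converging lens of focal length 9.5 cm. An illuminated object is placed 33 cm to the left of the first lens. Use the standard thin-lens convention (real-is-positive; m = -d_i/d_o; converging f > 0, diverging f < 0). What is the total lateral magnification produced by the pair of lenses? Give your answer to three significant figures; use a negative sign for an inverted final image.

-0.0974

Applying the thin-lens equation to the first lens, 1/(-24.5) = 1/33 + 1/d_i1, which gives d_i1 = -14.061 cm.
Its lateral magnification is m_1 = -d_i1/d_o1 = -(-14.061)/33 = 0.4261.
With d_i1 < 0 the first image is virtual and lies on the object side; the object distance for lens 2 is d_o2 = 37 - (-14.061) = 51.061 cm.
Applying the thin-lens equation again with f_2 = 9.5 cm and d_o2 = 51.061 cm gives d_i2 = 11.672 cm.
m_2 = -(11.672)/(51.061) = -0.2286.
Total m = m_1 x m_2 = (0.4261)(-0.2286) = -0.0974.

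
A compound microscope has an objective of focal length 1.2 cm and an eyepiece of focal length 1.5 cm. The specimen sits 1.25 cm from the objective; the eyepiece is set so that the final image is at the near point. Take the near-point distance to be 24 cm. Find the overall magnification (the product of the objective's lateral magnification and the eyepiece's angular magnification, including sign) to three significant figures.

-408

Objective: 1/d_i = 1/f_obj - 1/d_o = 1/1.2 - 1/1.25 = 0.03333 cm^-1, so d_i = 30.000 cm.
m_obj = -d_i/d_o = -30.000/1.25 = -24.000.
Eyepiece angular magnification (image at near point): M_eye = 1 + D/f_e = 1 + 24/1.5 = 17.000.
Overall M = m_obj x M_eye = (-24.000)(17.000) = -408.00.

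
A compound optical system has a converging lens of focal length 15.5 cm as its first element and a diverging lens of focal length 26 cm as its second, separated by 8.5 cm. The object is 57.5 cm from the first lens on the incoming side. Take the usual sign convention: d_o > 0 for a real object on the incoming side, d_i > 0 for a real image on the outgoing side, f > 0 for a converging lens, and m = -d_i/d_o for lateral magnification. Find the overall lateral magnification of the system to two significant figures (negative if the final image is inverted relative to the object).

First lens: d_i1 = 1/(1/15.5 - 1/57.5) = 21.220 cm.
m_1 = -(21.220)/57.5 = -0.3690.
Since 21.220 cm > 8.5 cm, the first image lies past the second lens and serves as a virtual object: d_o2 = L - d_i1 = -12.720 cm.
Second lens: d_i2 = 1/(1/(-26) - 1/(-12.720)) = 24.905 cm.
m_2 = -(24.905)/(-12.720) = 1.9579.
Total m = m_1 x m_2 = (-0.3690)(1.9579) = -0.7225.

-0.72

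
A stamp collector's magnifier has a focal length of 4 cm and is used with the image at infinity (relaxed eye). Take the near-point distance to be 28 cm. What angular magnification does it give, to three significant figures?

7.00

M = D/f = 28/4 = 7.000.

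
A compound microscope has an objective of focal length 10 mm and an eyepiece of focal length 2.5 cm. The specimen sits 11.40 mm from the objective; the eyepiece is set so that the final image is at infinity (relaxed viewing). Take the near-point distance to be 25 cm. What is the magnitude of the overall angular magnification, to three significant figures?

71.4

Convert to cm: f_obj = 10 mm = 1 cm; d_o = 11.40 mm = 1.14 cm.
Objective: 1/d_i = 1/f_obj - 1/d_o = 1/1 - 1/1.14 = 0.12281 cm^-1, so d_i = 8.143 cm.
m_obj = -d_i/d_o = -8.143/1.14 = -7.143.
Eyepiece angular magnification (image at infinity): M_eye = D/f_e = 25/2.5 = 10.000.
Overall M = m_obj x M_eye = (-7.143)(10.000) = -71.43.
|M| = 71.43.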